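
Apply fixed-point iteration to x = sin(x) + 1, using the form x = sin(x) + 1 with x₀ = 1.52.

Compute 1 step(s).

Equation: x = sin(x) + 1
Fixed-point form: x = sin(x) + 1
x₀ = 1.52

x_1 = g(1.520000) = 1.998710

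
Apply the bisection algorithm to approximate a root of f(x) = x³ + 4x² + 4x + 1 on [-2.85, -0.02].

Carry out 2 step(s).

f(x) = x³ + 4x² + 4x + 1
Initial interval: [-2.85, -0.02]

Iteration 1:
  c_1 = (-2.850000 + (-0.020000))/2 = -1.435000
  f(c_1) = f(-1.435000) = 0.541912
  f(a) × f(c) < 0, new interval: [-2.850000, -1.435000]
Iteration 2:
  c_2 = (-2.850000 + (-1.435000))/2 = -2.142500
  f(c_2) = f(-2.142500) = 0.956494
  f(a) × f(c) < 0, new interval: [-2.850000, -2.142500]

After 2 iteration(s), the approximation is c_2 = -2.142500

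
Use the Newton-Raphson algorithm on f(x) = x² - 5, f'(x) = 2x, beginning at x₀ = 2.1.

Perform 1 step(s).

f(x) = x² - 5
f'(x) = 2x
x₀ = 2.1

Newton-Raphson formula: x_{n+1} = x_n - f(x_n)/f'(x_n)

Iteration 1:
  f(2.100000) = -0.590000
  f'(2.100000) = 4.200000
  x_1 = 2.100000 - (-0.590000)/4.200000 = 2.240476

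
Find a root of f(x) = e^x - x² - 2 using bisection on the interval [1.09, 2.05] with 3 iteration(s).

f(x) = e^x - x² - 2
Initial interval: [1.09, 2.05]

Iteration 1:
  c_1 = (1.090000 + 2.050000)/2 = 1.570000
  f(c_1) = f(1.570000) = 0.341748
  f(a) × f(c) < 0, new interval: [1.090000, 1.570000]
Iteration 2:
  c_2 = (1.090000 + 1.570000)/2 = 1.330000
  f(c_2) = f(1.330000) = 0.012143
  f(a) × f(c) < 0, new interval: [1.090000, 1.330000]
Iteration 3:
  c_3 = (1.090000 + 1.330000)/2 = 1.210000
  f(c_3) = f(1.210000) = -0.110615
  f(a) × f(c) ≥ 0, new interval: [1.210000, 1.330000]

After 3 iteration(s), the approximation is c_3 = 1.210000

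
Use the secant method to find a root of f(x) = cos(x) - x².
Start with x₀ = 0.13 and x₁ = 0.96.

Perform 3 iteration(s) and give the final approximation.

f(x) = cos(x) - x²
x₀ = 0.13, x₁ = 0.96

Secant formula: x_{n+1} = x_n - f(x_n)(x_n - x_{n-1})/(f(x_n) - f(x_{n-1}))

Iteration 1:
  f(0.130000) = 0.974662
  f(0.960000) = -0.348080
  x_2 = 0.960000 - (-0.348080)×(0.960000 - 0.130000)/(-0.348080 - 0.974662)
       = 0.741585
Iteration 2:
  f(0.960000) = -0.348080
  f(0.741585) = 0.187450
  x_3 = 0.741585 - 0.187450×(0.741585 - 0.960000)/(0.187450 - (-0.348080))
       = 0.818036
Iteration 3:
  f(0.741585) = 0.187450
  f(0.818036) = 0.014472
  x_4 = 0.818036 - 0.014472×(0.818036 - 0.741585)/(0.014472 - 0.187450)
       = 0.824433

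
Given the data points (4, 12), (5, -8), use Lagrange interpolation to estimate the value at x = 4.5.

Lagrange interpolation formula:
P(x) = Σ yᵢ × Lᵢ(x)
where Lᵢ(x) = Π_{j≠i} (x - xⱼ)/(xᵢ - xⱼ)

L_0(4.5) = (4.5 - 5)/(4 - 5) = 0.500000
L_1(4.5) = (4.5 - 4)/(5 - 4) = 0.500000

P(4.5) = 12×L_0(4.5) + (-8)×L_1(4.5)
P(4.5) = 2.000000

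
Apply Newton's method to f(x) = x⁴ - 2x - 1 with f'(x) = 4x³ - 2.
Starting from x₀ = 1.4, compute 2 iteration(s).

f(x) = x⁴ - 2x - 1
f'(x) = 4x³ - 2
x₀ = 1.4

Newton-Raphson formula: x_{n+1} = x_n - f(x_n)/f'(x_n)

Iteration 1:
  f(1.400000) = 0.041600
  f'(1.400000) = 8.976000
  x_1 = 1.400000 - 0.041600/8.976000 = 1.395365
Iteration 2:
  f(1.395365) = 0.000252
  f'(1.395365) = 8.867355
  x_2 = 1.395365 - 0.000252/8.867355 = 1.395337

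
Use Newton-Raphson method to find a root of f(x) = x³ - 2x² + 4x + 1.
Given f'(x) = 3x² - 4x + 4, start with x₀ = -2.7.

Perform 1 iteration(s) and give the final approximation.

f(x) = x³ - 2x² + 4x + 1
f'(x) = 3x² - 4x + 4
x₀ = -2.7

Newton-Raphson formula: x_{n+1} = x_n - f(x_n)/f'(x_n)

Iteration 1:
  f(-2.700000) = -44.063000
  f'(-2.700000) = 36.670000
  x_1 = -2.700000 - (-44.063000)/36.670000 = -1.498391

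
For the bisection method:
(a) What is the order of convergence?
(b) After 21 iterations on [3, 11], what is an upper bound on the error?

(a) Bisection has linear (order 1) convergence; the error is halved each step.

(b) Error bound = (b-a)/2^n = (11 - 3)/2^{21}
    = 8/2^{21}

(a) 1 (linear); (b) error ≤ 3.81e-06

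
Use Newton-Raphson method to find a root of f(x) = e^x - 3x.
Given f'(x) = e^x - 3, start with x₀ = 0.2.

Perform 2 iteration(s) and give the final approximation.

f(x) = e^x - 3x
f'(x) = e^x - 3
x₀ = 0.2

Newton-Raphson formula: x_{n+1} = x_n - f(x_n)/f'(x_n)

Iteration 1:
  f(0.200000) = 0.621403
  f'(0.200000) = -1.778597
  x_1 = 0.200000 - 0.621403/(-1.778597) = 0.549378
Iteration 2:
  f(0.549378) = 0.084041
  f'(0.549378) = -1.267825
  x_2 = 0.549378 - 0.084041/(-1.267825) = 0.615666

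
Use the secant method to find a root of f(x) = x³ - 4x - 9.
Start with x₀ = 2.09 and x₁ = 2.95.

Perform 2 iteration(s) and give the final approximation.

f(x) = x³ - 4x - 9
x₀ = 2.09, x₁ = 2.95

Secant formula: x_{n+1} = x_n - f(x_n)(x_n - x_{n-1})/(f(x_n) - f(x_{n-1}))

Iteration 1:
  f(2.090000) = -8.230671
  f(2.950000) = 4.872375
  x_2 = 2.950000 - 4.872375×(2.950000 - 2.090000)/(4.872375 - (-8.230671))
       = 2.630209
Iteration 2:
  f(2.950000) = 4.872375
  f(2.630209) = -1.325060
  x_3 = 2.630209 - (-1.325060)×(2.630209 - 2.950000)/(-1.325060 - 4.872375)
       = 2.698582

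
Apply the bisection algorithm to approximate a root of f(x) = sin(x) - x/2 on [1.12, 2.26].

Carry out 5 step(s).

f(x) = sin(x) - x/2
Initial interval: [1.12, 2.26]

Iteration 1:
  c_1 = (1.120000 + 2.260000)/2 = 1.690000
  f(c_1) = f(1.690000) = 0.147904
  f(a) × f(c) ≥ 0, new interval: [1.690000, 2.260000]
Iteration 2:
  c_2 = (1.690000 + 2.260000)/2 = 1.975000
  f(c_2) = f(1.975000) = -0.068084
  f(a) × f(c) < 0, new interval: [1.690000, 1.975000]
Iteration 3:
  c_3 = (1.690000 + 1.975000)/2 = 1.832500
  f(c_3) = f(1.832500) = 0.049701
  f(a) × f(c) ≥ 0, new interval: [1.832500, 1.975000]
Iteration 4:
  c_4 = (1.832500 + 1.975000)/2 = 1.903750
  f(c_4) = f(1.903750) = -0.006794
  f(a) × f(c) < 0, new interval: [1.832500, 1.903750]
Iteration 5:
  c_5 = (1.832500 + 1.903750)/2 = 1.868125
  f(c_5) = f(1.868125) = 0.022060
  f(a) × f(c) ≥ 0, new interval: [1.868125, 1.903750]

After 5 iteration(s), the approximation is c_5 = 1.868125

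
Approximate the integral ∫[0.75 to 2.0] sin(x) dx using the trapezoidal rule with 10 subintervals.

f(x) = sin(x)
a = 0.75, b = 2.0, n = 10
h = (b - a)/n = 0.125000

Trapezoidal rule: (h/2)[f(x₀) + 2f(x₁) + 2f(x₂) + ... + f(xₙ)]

x_0 = 0.7500, f(x_0) = 0.681639, coefficient = 1
x_1 = 0.8750, f(x_1) = 0.767544, coefficient = 2
x_2 = 1.0000, f(x_2) = 0.841471, coefficient = 2
x_3 = 1.1250, f(x_3) = 0.902268, coefficient = 2
x_4 = 1.2500, f(x_4) = 0.948985, coefficient = 2
x_5 = 1.3750, f(x_5) = 0.980893, coefficient = 2
x_6 = 1.5000, f(x_6) = 0.997495, coefficient = 2
x_7 = 1.6250, f(x_7) = 0.998531, coefficient = 2
x_8 = 1.7500, f(x_8) = 0.983986, coefficient = 2
x_9 = 1.8750, f(x_9) = 0.954086, coefficient = 2
x_10 = 2.0000, f(x_10) = 0.909297, coefficient = 1

I ≈ (0.125000/2) × 18.341452 = 1.146341
Exact value: 1.147836
Error: 0.001495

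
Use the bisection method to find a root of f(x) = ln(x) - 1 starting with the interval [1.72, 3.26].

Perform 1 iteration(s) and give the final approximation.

f(x) = ln(x) - 1
Initial interval: [1.72, 3.26]

Iteration 1:
  c_1 = (1.720000 + 3.260000)/2 = 2.490000
  f(c_1) = f(2.490000) = -0.087717
  f(a) × f(c) ≥ 0, new interval: [2.490000, 3.260000]

After 1 iteration(s), the approximation is c_1 = 2.490000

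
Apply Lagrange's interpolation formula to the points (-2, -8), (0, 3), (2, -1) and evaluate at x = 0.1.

Lagrange interpolation formula:
P(x) = Σ yᵢ × Lᵢ(x)
where Lᵢ(x) = Π_{j≠i} (x - xⱼ)/(xᵢ - xⱼ)

L_0(0.1) = (0.1 - 0)/(-2 - 0) × (0.1 - 2)/(-2 - 2) = -0.023750
L_1(0.1) = (0.1 - (-2))/(0 - (-2)) × (0.1 - 2)/(0 - 2) = 0.997500
L_2(0.1) = (0.1 - (-2))/(2 - (-2)) × (0.1 - 0)/(2 - 0) = 0.026250

P(0.1) = (-8)×L_0(0.1) + 3×L_1(0.1) + (-1)×L_2(0.1)
P(0.1) = 3.156250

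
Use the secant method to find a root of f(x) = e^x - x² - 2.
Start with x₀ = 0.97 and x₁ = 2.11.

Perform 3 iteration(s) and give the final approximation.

f(x) = e^x - x² - 2
x₀ = 0.97, x₁ = 2.11

Secant formula: x_{n+1} = x_n - f(x_n)(x_n - x_{n-1})/(f(x_n) - f(x_{n-1}))

Iteration 1:
  f(0.970000) = -0.302956
  f(2.110000) = 1.796141
  x_2 = 2.110000 - 1.796141×(2.110000 - 0.970000)/(1.796141 - (-0.302956))
       = 1.134532
Iteration 2:
  f(2.110000) = 1.796141
  f(1.134532) = -0.177445
  x_3 = 1.134532 - (-0.177445)×(1.134532 - 2.110000)/(-0.177445 - 1.796141)
       = 1.222236
Iteration 3:
  f(1.134532) = -0.177445
  f(1.222236) = -0.099090
  x_4 = 1.222236 - (-0.099090)×(1.222236 - 1.134532)/(-0.099090 - (-0.177445))
       = 1.333151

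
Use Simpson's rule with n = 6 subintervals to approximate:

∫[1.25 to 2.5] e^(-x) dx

f(x) = e^(-x)
a = 1.25, b = 2.5, n = 6
h = (b - a)/n = 0.208333

Simpson's rule: (h/3)[f(x₀) + 4f(x₁) + 2f(x₂) + ... + f(xₙ)]

x_0 = 1.2500, f(x_0) = 0.286505, coefficient = 1
x_1 = 1.4583, f(x_1) = 0.232624, coefficient = 4
x_2 = 1.6667, f(x_2) = 0.188876, coefficient = 2
x_3 = 1.8750, f(x_3) = 0.153355, coefficient = 4
x_4 = 2.0833, f(x_4) = 0.124514, coefficient = 2
x_5 = 2.2917, f(x_5) = 0.101098, coefficient = 4
x_6 = 2.5000, f(x_6) = 0.082085, coefficient = 1

I ≈ (0.208333/3) × 2.943676 = 0.204422
Exact value: 0.204420
Error: 0.000002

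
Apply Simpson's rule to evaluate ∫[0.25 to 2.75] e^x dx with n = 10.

f(x) = e^x
a = 0.25, b = 2.75, n = 10
h = (b - a)/n = 0.250000

Simpson's rule: (h/3)[f(x₀) + 4f(x₁) + 2f(x₂) + ... + f(xₙ)]

x_0 = 0.2500, f(x_0) = 1.284025, coefficient = 1
x_1 = 0.5000, f(x_1) = 1.648721, coefficient = 4
x_2 = 0.7500, f(x_2) = 2.117000, coefficient = 2
x_3 = 1.0000, f(x_3) = 2.718282, coefficient = 4
x_4 = 1.2500, f(x_4) = 3.490343, coefficient = 2
x_5 = 1.5000, f(x_5) = 4.481689, coefficient = 4
x_6 = 1.7500, f(x_6) = 5.754603, coefficient = 2
x_7 = 2.0000, f(x_7) = 7.389056, coefficient = 4
x_8 = 2.2500, f(x_8) = 9.487736, coefficient = 2
x_9 = 2.5000, f(x_9) = 12.182494, coefficient = 4
x_10 = 2.7500, f(x_10) = 15.642632, coefficient = 1

I ≈ (0.250000/3) × 172.306989 = 14.358916
Exact value: 14.358606
Error: 0.000309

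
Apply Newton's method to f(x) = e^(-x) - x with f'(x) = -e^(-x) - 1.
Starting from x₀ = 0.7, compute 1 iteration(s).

f(x) = e^(-x) - x
f'(x) = -e^(-x) - 1
x₀ = 0.7

Newton-Raphson formula: x_{n+1} = x_n - f(x_n)/f'(x_n)

Iteration 1:
  f(0.700000) = -0.203415
  f'(0.700000) = -1.496585
  x_1 = 0.700000 - (-0.203415)/(-1.496585) = 0.564081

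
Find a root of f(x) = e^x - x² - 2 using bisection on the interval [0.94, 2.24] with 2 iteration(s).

f(x) = e^x - x² - 2
Initial interval: [0.94, 2.24]

Iteration 1:
  c_1 = (0.940000 + 2.240000)/2 = 1.590000
  f(c_1) = f(1.590000) = 0.375649
  f(a) × f(c) < 0, new interval: [0.940000, 1.590000]
Iteration 2:
  c_2 = (0.940000 + 1.590000)/2 = 1.265000
  f(c_2) = f(1.265000) = -0.057132
  f(a) × f(c) ≥ 0, new interval: [1.265000, 1.590000]

After 2 iteration(s), the approximation is c_2 = 1.265000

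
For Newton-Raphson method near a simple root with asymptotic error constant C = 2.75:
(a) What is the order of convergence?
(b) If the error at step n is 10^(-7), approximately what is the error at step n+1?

(a) Newton-Raphson has quadratic (order 2) convergence near simple roots.
    This means |e_{n+1}| ≈ C|e_n|².

(b) With |e_n| = 10^(-7) and C = 2.75:
    |e_{n+1}| ≈ 2.75 × (10^(-7))² = 2.75 × 10^(-14)

(a) 2 (quadratic); (b) |e_{n+1}| ≈ 2.750e-14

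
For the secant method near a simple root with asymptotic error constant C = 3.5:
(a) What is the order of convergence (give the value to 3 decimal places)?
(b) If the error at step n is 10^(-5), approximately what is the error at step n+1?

(a) Secant method has superlinear convergence with order φ = (1+√5)/2 ≈ 1.618.
    This means |e_{n+1}| ≈ C|e_n|^1.618.

(b) With |e_n| = 10^(-5) and C = 3.5:
    |e_{n+1}| ≈ 3.5 × (10^(-5))^1.618 = 3.5 × 10^(-8.09)

(a) ≈ 1.618 (golden ratio); (b) |e_{n+1}| ≈ 2.844e-08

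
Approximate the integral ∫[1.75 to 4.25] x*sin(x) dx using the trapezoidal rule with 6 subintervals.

f(x) = x*sin(x)
a = 1.75, b = 4.25, n = 6
h = (b - a)/n = 0.416667

Trapezoidal rule: (h/2)[f(x₀) + 2f(x₁) + 2f(x₂) + ... + f(xₙ)]

x_0 = 1.7500, f(x_0) = 1.721975, coefficient = 1
x_1 = 2.1667, f(x_1) = 1.793264, coefficient = 2
x_2 = 2.5833, f(x_2) = 1.368419, coefficient = 2
x_3 = 3.0000, f(x_3) = 0.423360, coefficient = 2
x_4 = 3.4167, f(x_4) = -0.928029, coefficient = 2
x_5 = 3.8333, f(x_5) = -2.445202, coefficient = 2
x_6 = 4.2500, f(x_6) = -3.803705, coefficient = 1

I ≈ (0.416667/2) × -1.658104 = -0.345438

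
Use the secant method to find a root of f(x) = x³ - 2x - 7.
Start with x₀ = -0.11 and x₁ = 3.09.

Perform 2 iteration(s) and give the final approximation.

f(x) = x³ - 2x - 7
x₀ = -0.11, x₁ = 3.09

Secant formula: x_{n+1} = x_n - f(x_n)(x_n - x_{n-1})/(f(x_n) - f(x_{n-1}))

Iteration 1:
  f(-0.110000) = -6.781331
  f(3.090000) = 16.323629
  x_2 = 3.090000 - 16.323629×(3.090000 - (-0.110000))/(16.323629 - (-6.781331))
       = 0.829203
Iteration 2:
  f(3.090000) = 16.323629
  f(0.829203) = -8.088265
  x_3 = 0.829203 - (-8.088265)×(0.829203 - 3.090000)/(-8.088265 - 16.323629)
       = 1.578261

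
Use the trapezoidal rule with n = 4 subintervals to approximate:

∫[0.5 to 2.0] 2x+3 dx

f(x) = 2x+3
a = 0.5, b = 2.0, n = 4
h = (b - a)/n = 0.375000

Trapezoidal rule: (h/2)[f(x₀) + 2f(x₁) + 2f(x₂) + ... + f(xₙ)]

x_0 = 0.5000, f(x_0) = 4.000000, coefficient = 1
x_1 = 0.8750, f(x_1) = 4.750000, coefficient = 2
x_2 = 1.2500, f(x_2) = 5.500000, coefficient = 2
x_3 = 1.6250, f(x_3) = 6.250000, coefficient = 2
x_4 = 2.0000, f(x_4) = 7.000000, coefficient = 1

I ≈ (0.375000/2) × 44.000000 = 8.250000
Exact value: 8.250000
Error: 0.000000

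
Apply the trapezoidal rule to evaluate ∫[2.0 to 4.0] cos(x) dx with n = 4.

f(x) = cos(x)
a = 2.0, b = 4.0, n = 4
h = (b - a)/n = 0.500000

Trapezoidal rule: (h/2)[f(x₀) + 2f(x₁) + 2f(x₂) + ... + f(xₙ)]

x_0 = 2.0000, f(x_0) = -0.416147, coefficient = 1
x_1 = 2.5000, f(x_1) = -0.801144, coefficient = 2
x_2 = 3.0000, f(x_2) = -0.989992, coefficient = 2
x_3 = 3.5000, f(x_3) = -0.936457, coefficient = 2
x_4 = 4.0000, f(x_4) = -0.653644, coefficient = 1

I ≈ (0.500000/2) × -6.524976 = -1.631244
Exact value: -1.666100
Error: 0.034856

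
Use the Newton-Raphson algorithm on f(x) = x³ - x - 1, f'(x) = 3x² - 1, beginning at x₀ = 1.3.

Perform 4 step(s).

f(x) = x³ - x - 1
f'(x) = 3x² - 1
x₀ = 1.3

Newton-Raphson formula: x_{n+1} = x_n - f(x_n)/f'(x_n)

Iteration 1:
  f(1.300000) = -0.103000
  f'(1.300000) = 4.070000
  x_1 = 1.300000 - (-0.103000)/4.070000 = 1.325307
Iteration 2:
  f(1.325307) = 0.002514
  f'(1.325307) = 4.269317
  x_2 = 1.325307 - 0.002514/4.269317 = 1.324718
Iteration 3:
  f(1.324718) = 0.000001
  f'(1.324718) = 4.264636
  x_3 = 1.324718 - 0.000001/4.264636 = 1.324718
Iteration 4:
  f(1.324718) = 0.000000
  f'(1.324718) = 4.264633
  x_4 = 1.324718 - 0.000000/4.264633 = 1.324718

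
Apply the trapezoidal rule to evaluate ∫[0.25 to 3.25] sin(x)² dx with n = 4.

f(x) = sin(x)²
a = 0.25, b = 3.25, n = 4
h = (b - a)/n = 0.750000

Trapezoidal rule: (h/2)[f(x₀) + 2f(x₁) + 2f(x₂) + ... + f(xₙ)]

x_0 = 0.2500, f(x_0) = 0.061209, coefficient = 1
x_1 = 1.0000, f(x_1) = 0.708073, coefficient = 2
x_2 = 1.7500, f(x_2) = 0.968228, coefficient = 2
x_3 = 2.5000, f(x_3) = 0.358169, coefficient = 2
x_4 = 3.2500, f(x_4) = 0.011706, coefficient = 1

I ≈ (0.750000/2) × 4.141856 = 1.553196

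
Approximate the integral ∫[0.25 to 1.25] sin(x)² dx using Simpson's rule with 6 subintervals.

f(x) = sin(x)²
a = 0.25, b = 1.25, n = 6
h = (b - a)/n = 0.166667

Simpson's rule: (h/3)[f(x₀) + 4f(x₁) + 2f(x₂) + ... + f(xₙ)]

x_0 = 0.2500, f(x_0) = 0.061209, coefficient = 1
x_1 = 0.4167, f(x_1) = 0.163794, coefficient = 4
x_2 = 0.5833, f(x_2) = 0.303391, coefficient = 2
x_3 = 0.7500, f(x_3) = 0.464631, coefficient = 4
x_4 = 0.9167, f(x_4) = 0.629766, coefficient = 2
x_5 = 1.0833, f(x_5) = 0.780615, coefficient = 4
x_6 = 1.2500, f(x_6) = 0.900572, coefficient = 1

I ≈ (0.166667/3) × 8.464253 = 0.470236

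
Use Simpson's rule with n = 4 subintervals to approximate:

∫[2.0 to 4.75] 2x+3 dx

f(x) = 2x+3
a = 2.0, b = 4.75, n = 4
h = (b - a)/n = 0.687500

Simpson's rule: (h/3)[f(x₀) + 4f(x₁) + 2f(x₂) + ... + f(xₙ)]

x_0 = 2.0000, f(x_0) = 7.000000, coefficient = 1
x_1 = 2.6875, f(x_1) = 8.375000, coefficient = 4
x_2 = 3.3750, f(x_2) = 9.750000, coefficient = 2
x_3 = 4.0625, f(x_3) = 11.125000, coefficient = 4
x_4 = 4.7500, f(x_4) = 12.500000, coefficient = 1

I ≈ (0.687500/3) × 117.000000 = 26.812500
Exact value: 26.812500
Error: 0.000000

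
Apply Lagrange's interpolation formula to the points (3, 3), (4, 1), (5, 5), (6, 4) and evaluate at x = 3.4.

Lagrange interpolation formula:
P(x) = Σ yᵢ × Lᵢ(x)
where Lᵢ(x) = Π_{j≠i} (x - xⱼ)/(xᵢ - xⱼ)

L_0(3.4) = (3.4 - 4)/(3 - 4) × (3.4 - 5)/(3 - 5) × (3.4 - 6)/(3 - 6) = 0.416000
L_1(3.4) = (3.4 - 3)/(4 - 3) × (3.4 - 5)/(4 - 5) × (3.4 - 6)/(4 - 6) = 0.832000
L_2(3.4) = (3.4 - 3)/(5 - 3) × (3.4 - 4)/(5 - 4) × (3.4 - 6)/(5 - 6) = -0.312000
L_3(3.4) = (3.4 - 3)/(6 - 3) × (3.4 - 4)/(6 - 4) × (3.4 - 5)/(6 - 5) = 0.064000

P(3.4) = 3×L_0(3.4) + 1×L_1(3.4) + 5×L_2(3.4) + 4×L_3(3.4)
P(3.4) = 0.776000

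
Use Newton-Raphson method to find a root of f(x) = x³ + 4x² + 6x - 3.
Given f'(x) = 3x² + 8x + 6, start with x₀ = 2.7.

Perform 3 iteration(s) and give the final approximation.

f(x) = x³ + 4x² + 6x - 3
f'(x) = 3x² + 8x + 6
x₀ = 2.7

Newton-Raphson formula: x_{n+1} = x_n - f(x_n)/f'(x_n)

Iteration 1:
  f(2.700000) = 62.043000
  f'(2.700000) = 49.470000
  x_1 = 2.700000 - 62.043000/49.470000 = 1.445846
Iteration 2:
  f(1.445846) = 17.059456
  f'(1.445846) = 23.838179
  x_2 = 1.445846 - 17.059456/23.838179 = 0.730210
Iteration 3:
  f(0.730210) = 3.903441
  f'(0.730210) = 13.441301
  x_3 = 0.730210 - 3.903441/13.441301 = 0.439804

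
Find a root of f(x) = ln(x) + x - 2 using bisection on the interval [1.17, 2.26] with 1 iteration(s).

f(x) = ln(x) + x - 2
Initial interval: [1.17, 2.26]

Iteration 1:
  c_1 = (1.170000 + 2.260000)/2 = 1.715000
  f(c_1) = f(1.715000) = 0.254413
  f(a) × f(c) < 0, new interval: [1.170000, 1.715000]

After 1 iteration(s), the approximation is c_1 = 1.715000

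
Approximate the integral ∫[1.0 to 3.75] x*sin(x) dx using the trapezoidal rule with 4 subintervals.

f(x) = x*sin(x)
a = 1.0, b = 3.75, n = 4
h = (b - a)/n = 0.687500

Trapezoidal rule: (h/2)[f(x₀) + 2f(x₁) + 2f(x₂) + ... + f(xₙ)]

x_0 = 1.0000, f(x_0) = 0.841471, coefficient = 1
x_1 = 1.6875, f(x_1) = 1.676021, coefficient = 2
x_2 = 2.3750, f(x_2) = 1.647502, coefficient = 2
x_3 = 3.0625, f(x_3) = 0.241969, coefficient = 2
x_4 = 3.7500, f(x_4) = -2.143355, coefficient = 1

I ≈ (0.687500/2) × 5.829100 = 2.003753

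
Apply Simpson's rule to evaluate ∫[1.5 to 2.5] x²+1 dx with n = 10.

f(x) = x²+1
a = 1.5, b = 2.5, n = 10
h = (b - a)/n = 0.100000

Simpson's rule: (h/3)[f(x₀) + 4f(x₁) + 2f(x₂) + ... + f(xₙ)]

x_0 = 1.5000, f(x_0) = 3.250000, coefficient = 1
x_1 = 1.6000, f(x_1) = 3.560000, coefficient = 4
x_2 = 1.7000, f(x_2) = 3.890000, coefficient = 2
x_3 = 1.8000, f(x_3) = 4.240000, coefficient = 4
x_4 = 1.9000, f(x_4) = 4.610000, coefficient = 2
x_5 = 2.0000, f(x_5) = 5.000000, coefficient = 4
x_6 = 2.1000, f(x_6) = 5.410000, coefficient = 2
x_7 = 2.2000, f(x_7) = 5.840000, coefficient = 4
x_8 = 2.3000, f(x_8) = 6.290000, coefficient = 2
x_9 = 2.4000, f(x_9) = 6.760000, coefficient = 4
x_10 = 2.5000, f(x_10) = 7.250000, coefficient = 1

I ≈ (0.100000/3) × 152.500000 = 5.083333
Exact value: 5.083333
Error: 0.000000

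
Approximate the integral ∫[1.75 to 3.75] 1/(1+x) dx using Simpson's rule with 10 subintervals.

f(x) = 1/(1+x)
a = 1.75, b = 3.75, n = 10
h = (b - a)/n = 0.200000

Simpson's rule: (h/3)[f(x₀) + 4f(x₁) + 2f(x₂) + ... + f(xₙ)]

x_0 = 1.7500, f(x_0) = 0.363636, coefficient = 1
x_1 = 1.9500, f(x_1) = 0.338983, coefficient = 4
x_2 = 2.1500, f(x_2) = 0.317460, coefficient = 2
x_3 = 2.3500, f(x_3) = 0.298507, coefficient = 4
x_4 = 2.5500, f(x_4) = 0.281690, coefficient = 2
x_5 = 2.7500, f(x_5) = 0.266667, coefficient = 4
x_6 = 2.9500, f(x_6) = 0.253165, coefficient = 2
x_7 = 3.1500, f(x_7) = 0.240964, coefficient = 4
x_8 = 3.3500, f(x_8) = 0.229885, coefficient = 2
x_9 = 3.5500, f(x_9) = 0.219780, coefficient = 4
x_10 = 3.7500, f(x_10) = 0.210526, coefficient = 1

I ≈ (0.200000/3) × 8.198168 = 0.546545
Exact value: 0.546544
Error: 0.000001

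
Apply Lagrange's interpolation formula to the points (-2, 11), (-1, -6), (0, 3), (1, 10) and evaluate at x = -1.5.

Lagrange interpolation formula:
P(x) = Σ yᵢ × Lᵢ(x)
where Lᵢ(x) = Π_{j≠i} (x - xⱼ)/(xᵢ - xⱼ)

L_0(-1.5) = (-1.5 - (-1))/(-2 - (-1)) × (-1.5 - 0)/(-2 - 0) × (-1.5 - 1)/(-2 - 1) = 0.312500
L_1(-1.5) = (-1.5 - (-2))/(-1 - (-2)) × (-1.5 - 0)/(-1 - 0) × (-1.5 - 1)/(-1 - 1) = 0.937500
L_2(-1.5) = (-1.5 - (-2))/(0 - (-2)) × (-1.5 - (-1))/(0 - (-1)) × (-1.5 - 1)/(0 - 1) = -0.312500
L_3(-1.5) = (-1.5 - (-2))/(1 - (-2)) × (-1.5 - (-1))/(1 - (-1)) × (-1.5 - 0)/(1 - 0) = 0.062500

P(-1.5) = 11×L_0(-1.5) + (-6)×L_1(-1.5) + 3×L_2(-1.5) + 10×L_3(-1.5)
P(-1.5) = -2.500000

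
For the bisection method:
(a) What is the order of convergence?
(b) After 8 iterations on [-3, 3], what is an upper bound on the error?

(a) Bisection has linear (order 1) convergence; the error is halved each step.

(b) Error bound = (b-a)/2^n = (3 - (-3))/2^{8}
    = 6/2^{8}

(a) 1 (linear); (b) error ≤ 2.34e-02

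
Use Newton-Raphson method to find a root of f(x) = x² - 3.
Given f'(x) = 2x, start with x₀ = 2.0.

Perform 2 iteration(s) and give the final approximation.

f(x) = x² - 3
f'(x) = 2x
x₀ = 2.0

Newton-Raphson formula: x_{n+1} = x_n - f(x_n)/f'(x_n)

Iteration 1:
  f(2.000000) = 1.000000
  f'(2.000000) = 4.000000
  x_1 = 2.000000 - 1.000000/4.000000 = 1.750000
Iteration 2:
  f(1.750000) = 0.062500
  f'(1.750000) = 3.500000
  x_2 = 1.750000 - 0.062500/3.500000 = 1.732143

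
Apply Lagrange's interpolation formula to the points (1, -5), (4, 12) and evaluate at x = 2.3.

Lagrange interpolation formula:
P(x) = Σ yᵢ × Lᵢ(x)
where Lᵢ(x) = Π_{j≠i} (x - xⱼ)/(xᵢ - xⱼ)

L_0(2.3) = (2.3 - 4)/(1 - 4) = 0.566667
L_1(2.3) = (2.3 - 1)/(4 - 1) = 0.433333

P(2.3) = (-5)×L_0(2.3) + 12×L_1(2.3)
P(2.3) = 2.366667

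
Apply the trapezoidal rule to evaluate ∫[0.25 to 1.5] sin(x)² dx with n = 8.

f(x) = sin(x)²
a = 0.25, b = 1.5, n = 8
h = (b - a)/n = 0.156250

Trapezoidal rule: (h/2)[f(x₀) + 2f(x₁) + 2f(x₂) + ... + f(xₙ)]

x_0 = 0.2500, f(x_0) = 0.061209, coefficient = 1
x_1 = 0.4062, f(x_1) = 0.156157, coefficient = 2
x_2 = 0.5625, f(x_2) = 0.284412, coefficient = 2
x_3 = 0.7188, f(x_3) = 0.433549, coefficient = 2
x_4 = 0.8750, f(x_4) = 0.589123, coefficient = 2
x_5 = 1.0312, f(x_5) = 0.736064, coefficient = 2
x_6 = 1.1875, f(x_6) = 0.860139, coefficient = 2
x_7 = 1.3438, f(x_7) = 0.949330, coefficient = 2
x_8 = 1.5000, f(x_8) = 0.994996, coefficient = 1

I ≈ (0.156250/2) × 9.073753 = 0.708887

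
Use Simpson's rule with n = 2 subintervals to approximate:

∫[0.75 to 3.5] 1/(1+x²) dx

f(x) = 1/(1+x²)
a = 0.75, b = 3.5, n = 2
h = (b - a)/n = 1.375000

Simpson's rule: (h/3)[f(x₀) + 4f(x₁) + 2f(x₂) + ... + f(xₙ)]

x_0 = 0.7500, f(x_0) = 0.640000, coefficient = 1
x_1 = 2.1250, f(x_1) = 0.181303, coefficient = 4
x_2 = 3.5000, f(x_2) = 0.075472, coefficient = 1

I ≈ (1.375000/3) × 1.440684 = 0.660314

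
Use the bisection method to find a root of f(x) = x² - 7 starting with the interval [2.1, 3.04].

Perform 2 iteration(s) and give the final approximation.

f(x) = x² - 7
Initial interval: [2.1, 3.04]

Iteration 1:
  c_1 = (2.100000 + 3.040000)/2 = 2.570000
  f(c_1) = f(2.570000) = -0.395100
  f(a) × f(c) ≥ 0, new interval: [2.570000, 3.040000]
Iteration 2:
  c_2 = (2.570000 + 3.040000)/2 = 2.805000
  f(c_2) = f(2.805000) = 0.868025
  f(a) × f(c) < 0, new interval: [2.570000, 2.805000]

After 2 iteration(s), the approximation is c_2 = 2.805000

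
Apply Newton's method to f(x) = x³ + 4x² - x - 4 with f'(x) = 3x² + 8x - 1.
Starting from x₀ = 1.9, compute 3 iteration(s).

f(x) = x³ + 4x² - x - 4
f'(x) = 3x² + 8x - 1
x₀ = 1.9

Newton-Raphson formula: x_{n+1} = x_n - f(x_n)/f'(x_n)

Iteration 1:
  f(1.900000) = 15.399000
  f'(1.900000) = 25.030000
  x_1 = 1.900000 - 15.399000/25.030000 = 1.284778
Iteration 2:
  f(1.284778) = 3.438568
  f'(1.284778) = 14.230192
  x_2 = 1.284778 - 3.438568/14.230192 = 1.043139
Iteration 3:
  f(1.043139) = 0.444501
  f'(1.043139) = 10.609534
  x_3 = 1.043139 - 0.444501/10.609534 = 1.001243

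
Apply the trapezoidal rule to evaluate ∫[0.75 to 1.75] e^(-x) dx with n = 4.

f(x) = e^(-x)
a = 0.75, b = 1.75, n = 4
h = (b - a)/n = 0.250000

Trapezoidal rule: (h/2)[f(x₀) + 2f(x₁) + 2f(x₂) + ... + f(xₙ)]

x_0 = 0.7500, f(x_0) = 0.472367, coefficient = 1
x_1 = 1.0000, f(x_1) = 0.367879, coefficient = 2
x_2 = 1.2500, f(x_2) = 0.286505, coefficient = 2
x_3 = 1.5000, f(x_3) = 0.223130, coefficient = 2
x_4 = 1.7500, f(x_4) = 0.173774, coefficient = 1

I ≈ (0.250000/2) × 2.401169 = 0.300146
Exact value: 0.298593
Error: 0.001554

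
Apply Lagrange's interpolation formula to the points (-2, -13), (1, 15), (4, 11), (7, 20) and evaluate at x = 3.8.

Lagrange interpolation formula:
P(x) = Σ yᵢ × Lᵢ(x)
where Lᵢ(x) = Π_{j≠i} (x - xⱼ)/(xᵢ - xⱼ)

L_0(3.8) = (3.8 - 1)/(-2 - 1) × (3.8 - 4)/(-2 - 4) × (3.8 - 7)/(-2 - 7) = -0.011062
L_1(3.8) = (3.8 - (-2))/(1 - (-2)) × (3.8 - 4)/(1 - 4) × (3.8 - 7)/(1 - 7) = 0.068741
L_2(3.8) = (3.8 - (-2))/(4 - (-2)) × (3.8 - 1)/(4 - 1) × (3.8 - 7)/(4 - 7) = 0.962370
L_3(3.8) = (3.8 - (-2))/(7 - (-2)) × (3.8 - 1)/(7 - 1) × (3.8 - 4)/(7 - 4) = -0.020049

P(3.8) = (-13)×L_0(3.8) + 15×L_1(3.8) + 11×L_2(3.8) + 20×L_3(3.8)
P(3.8) = 11.360000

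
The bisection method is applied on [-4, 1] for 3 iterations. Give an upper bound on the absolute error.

Bisection error bound: |error| ≤ (b-a)/2^n
|error| ≤ (1 - (-4))/2^3 = 5/2^3
|error| ≤ 0.6250000000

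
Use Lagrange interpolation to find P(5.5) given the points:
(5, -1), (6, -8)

Lagrange interpolation formula:
P(x) = Σ yᵢ × Lᵢ(x)
where Lᵢ(x) = Π_{j≠i} (x - xⱼ)/(xᵢ - xⱼ)

L_0(5.5) = (5.5 - 6)/(5 - 6) = 0.500000
L_1(5.5) = (5.5 - 5)/(6 - 5) = 0.500000

P(5.5) = (-1)×L_0(5.5) + (-8)×L_1(5.5)
P(5.5) = -4.500000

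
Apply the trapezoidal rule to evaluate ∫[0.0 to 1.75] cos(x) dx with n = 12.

f(x) = cos(x)
a = 0.0, b = 1.75, n = 12
h = (b - a)/n = 0.145833

Trapezoidal rule: (h/2)[f(x₀) + 2f(x₁) + 2f(x₂) + ... + f(xₙ)]

x_0 = 0.0000, f(x_0) = 1.000000, coefficient = 1
x_1 = 0.1458, f(x_1) = 0.989385, coefficient = 2
x_2 = 0.2917, f(x_2) = 0.957766, coefficient = 2
x_3 = 0.4375, f(x_3) = 0.905814, coefficient = 2
x_4 = 0.5833, f(x_4) = 0.834631, coefficient = 2
x_5 = 0.7292, f(x_5) = 0.745730, coefficient = 2
x_6 = 0.8750, f(x_6) = 0.640997, coefficient = 2
x_7 = 1.0208, f(x_7) = 0.522656, coefficient = 2
x_8 = 1.1667, f(x_8) = 0.393219, coefficient = 2
x_9 = 1.3125, f(x_9) = 0.255434, coefficient = 2
x_10 = 1.4583, f(x_10) = 0.112226, coefficient = 2
x_11 = 1.6042, f(x_11) = -0.033364, coefficient = 2
x_12 = 1.7500, f(x_12) = -0.178246, coefficient = 1

I ≈ (0.145833/2) × 13.470740 = 0.982241
Exact value: 0.983986
Error: 0.001745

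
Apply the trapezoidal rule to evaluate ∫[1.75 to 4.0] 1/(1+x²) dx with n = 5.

f(x) = 1/(1+x²)
a = 1.75, b = 4.0, n = 5
h = (b - a)/n = 0.450000

Trapezoidal rule: (h/2)[f(x₀) + 2f(x₁) + 2f(x₂) + ... + f(xₙ)]

x_0 = 1.7500, f(x_0) = 0.246154, coefficient = 1
x_1 = 2.2000, f(x_1) = 0.171233, coefficient = 2
x_2 = 2.6500, f(x_2) = 0.124649, coefficient = 2
x_3 = 3.1000, f(x_3) = 0.094251, coefficient = 2
x_4 = 3.5500, f(x_4) = 0.073516, coefficient = 2
x_5 = 4.0000, f(x_5) = 0.058824, coefficient = 1

I ≈ (0.450000/2) × 1.232275 = 0.277262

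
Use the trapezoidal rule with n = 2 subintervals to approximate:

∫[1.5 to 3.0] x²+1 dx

f(x) = x²+1
a = 1.5, b = 3.0, n = 2
h = (b - a)/n = 0.750000

Trapezoidal rule: (h/2)[f(x₀) + 2f(x₁) + 2f(x₂) + ... + f(xₙ)]

x_0 = 1.5000, f(x_0) = 3.250000, coefficient = 1
x_1 = 2.2500, f(x_1) = 6.062500, coefficient = 2
x_2 = 3.0000, f(x_2) = 10.000000, coefficient = 1

I ≈ (0.750000/2) × 25.375000 = 9.515625
Exact value: 9.375000
Error: 0.140625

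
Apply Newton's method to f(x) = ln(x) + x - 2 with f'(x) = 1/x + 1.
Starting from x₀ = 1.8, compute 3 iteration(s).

f(x) = ln(x) + x - 2
f'(x) = 1/x + 1
x₀ = 1.8

Newton-Raphson formula: x_{n+1} = x_n - f(x_n)/f'(x_n)

Iteration 1:
  f(1.800000) = 0.387787
  f'(1.800000) = 1.555556
  x_1 = 1.800000 - 0.387787/1.555556 = 1.550709
Iteration 2:
  f(1.550709) = -0.010579
  f'(1.550709) = 1.644866
  x_2 = 1.550709 - (-0.010579)/1.644866 = 1.557140
Iteration 3:
  f(1.557140) = -0.000009
  f'(1.557140) = 1.642203
  x_3 = 1.557140 - (-0.000009)/1.642203 = 1.557146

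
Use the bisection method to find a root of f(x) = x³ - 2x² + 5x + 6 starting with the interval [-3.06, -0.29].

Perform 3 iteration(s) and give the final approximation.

f(x) = x³ - 2x² + 5x + 6
Initial interval: [-3.06, -0.29]

Iteration 1:
  c_1 = (-3.060000 + (-0.290000))/2 = -1.675000
  f(c_1) = f(-1.675000) = -12.685672
  f(a) × f(c) ≥ 0, new interval: [-1.675000, -0.290000]
Iteration 2:
  c_2 = (-1.675000 + (-0.290000))/2 = -0.982500
  f(c_2) = f(-0.982500) = -1.791526
  f(a) × f(c) ≥ 0, new interval: [-0.982500, -0.290000]
Iteration 3:
  c_3 = (-0.982500 + (-0.290000))/2 = -0.636250
  f(c_3) = f(-0.636250) = 1.751559
  f(a) × f(c) < 0, new interval: [-0.982500, -0.636250]

After 3 iteration(s), the approximation is c_3 = -0.636250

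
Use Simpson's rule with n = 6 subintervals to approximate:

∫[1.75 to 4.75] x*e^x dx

f(x) = x*e^x
a = 1.75, b = 4.75, n = 6
h = (b - a)/n = 0.500000

Simpson's rule: (h/3)[f(x₀) + 4f(x₁) + 2f(x₂) + ... + f(xₙ)]

x_0 = 1.7500, f(x_0) = 10.070555, coefficient = 1
x_1 = 2.2500, f(x_1) = 21.347406, coefficient = 4
x_2 = 2.7500, f(x_2) = 43.017238, coefficient = 2
x_3 = 3.2500, f(x_3) = 83.818605, coefficient = 4
x_4 = 3.7500, f(x_4) = 159.454058, coefficient = 2
x_5 = 4.2500, f(x_5) = 297.948002, coefficient = 4
x_6 = 4.7500, f(x_6) = 549.025352, coefficient = 1

I ≈ (0.500000/3) × 2576.494548 = 429.415758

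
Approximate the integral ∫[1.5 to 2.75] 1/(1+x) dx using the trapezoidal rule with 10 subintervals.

f(x) = 1/(1+x)
a = 1.5, b = 2.75, n = 10
h = (b - a)/n = 0.125000

Trapezoidal rule: (h/2)[f(x₀) + 2f(x₁) + 2f(x₂) + ... + f(xₙ)]

x_0 = 1.5000, f(x_0) = 0.400000, coefficient = 1
x_1 = 1.6250, f(x_1) = 0.380952, coefficient = 2
x_2 = 1.7500, f(x_2) = 0.363636, coefficient = 2
x_3 = 1.8750, f(x_3) = 0.347826, coefficient = 2
x_4 = 2.0000, f(x_4) = 0.333333, coefficient = 2
x_5 = 2.1250, f(x_5) = 0.320000, coefficient = 2
x_6 = 2.2500, f(x_6) = 0.307692, coefficient = 2
x_7 = 2.3750, f(x_7) = 0.296296, coefficient = 2
x_8 = 2.5000, f(x_8) = 0.285714, coefficient = 2
x_9 = 2.6250, f(x_9) = 0.275862, coefficient = 2
x_10 = 2.7500, f(x_10) = 0.266667, coefficient = 1

I ≈ (0.125000/2) × 6.489293 = 0.405581
Exact value: 0.405465
Error: 0.000116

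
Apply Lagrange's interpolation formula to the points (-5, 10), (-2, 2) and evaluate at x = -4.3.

Lagrange interpolation formula:
P(x) = Σ yᵢ × Lᵢ(x)
where Lᵢ(x) = Π_{j≠i} (x - xⱼ)/(xᵢ - xⱼ)

L_0(-4.3) = (-4.3 - (-2))/(-5 - (-2)) = 0.766667
L_1(-4.3) = (-4.3 - (-5))/(-2 - (-5)) = 0.233333

P(-4.3) = 10×L_0(-4.3) + 2×L_1(-4.3)
P(-4.3) = 8.133333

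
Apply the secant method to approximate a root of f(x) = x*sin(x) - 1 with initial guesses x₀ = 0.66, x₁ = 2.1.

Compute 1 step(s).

f(x) = x*sin(x) - 1
x₀ = 0.66, x₁ = 2.1

Secant formula: x_{n+1} = x_n - f(x_n)(x_n - x_{n-1})/(f(x_n) - f(x_{n-1}))

Iteration 1:
  f(0.660000) = -0.595343
  f(2.100000) = 0.812740
  x_2 = 2.100000 - 0.812740×(2.100000 - 0.660000)/(0.812740 - (-0.595343))
       = 1.268838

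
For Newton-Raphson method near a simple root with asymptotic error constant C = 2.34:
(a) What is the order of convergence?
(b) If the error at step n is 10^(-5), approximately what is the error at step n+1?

(a) Newton-Raphson has quadratic (order 2) convergence near simple roots.
    This means |e_{n+1}| ≈ C|e_n|².

(b) With |e_n| = 10^(-5) and C = 2.34:
    |e_{n+1}| ≈ 2.34 × (10^(-5))² = 2.34 × 10^(-10)

(a) 2 (quadratic); (b) |e_{n+1}| ≈ 2.340e-10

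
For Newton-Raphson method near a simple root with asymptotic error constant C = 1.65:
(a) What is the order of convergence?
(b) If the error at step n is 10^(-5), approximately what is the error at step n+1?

(a) Newton-Raphson has quadratic (order 2) convergence near simple roots.
    This means |e_{n+1}| ≈ C|e_n|².

(b) With |e_n| = 10^(-5) and C = 1.65:
    |e_{n+1}| ≈ 1.65 × (10^(-5))² = 1.65 × 10^(-10)

(a) 2 (quadratic); (b) |e_{n+1}| ≈ 1.650e-10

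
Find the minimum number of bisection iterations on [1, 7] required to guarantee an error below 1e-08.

We need (b-a)/2^n ≤ 1e-08
(7 - 1)/2^n ≤ 1e-08
6/2^n ≤ 1e-08
2^n ≥ 600000000
n ≥ log₂(600000000) = 29.16
n ≥ 30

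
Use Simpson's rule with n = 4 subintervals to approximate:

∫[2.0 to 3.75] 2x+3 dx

f(x) = 2x+3
a = 2.0, b = 3.75, n = 4
h = (b - a)/n = 0.437500

Simpson's rule: (h/3)[f(x₀) + 4f(x₁) + 2f(x₂) + ... + f(xₙ)]

x_0 = 2.0000, f(x_0) = 7.000000, coefficient = 1
x_1 = 2.4375, f(x_1) = 7.875000, coefficient = 4
x_2 = 2.8750, f(x_2) = 8.750000, coefficient = 2
x_3 = 3.3125, f(x_3) = 9.625000, coefficient = 4
x_4 = 3.7500, f(x_4) = 10.500000, coefficient = 1

I ≈ (0.437500/3) × 105.000000 = 15.312500
Exact value: 15.312500
Error: 0.000000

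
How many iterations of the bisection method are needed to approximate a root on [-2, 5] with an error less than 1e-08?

We need (b-a)/2^n ≤ 1e-08
(5 - (-2))/2^n ≤ 1e-08
7/2^n ≤ 1e-08
2^n ≥ 700000000
n ≥ log₂(700000000) = 29.38
n ≥ 30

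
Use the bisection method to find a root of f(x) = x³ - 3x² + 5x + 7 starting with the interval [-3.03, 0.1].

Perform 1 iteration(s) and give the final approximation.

f(x) = x³ - 3x² + 5x + 7
Initial interval: [-3.03, 0.1]

Iteration 1:
  c_1 = (-3.030000 + 0.100000)/2 = -1.465000
  f(c_1) = f(-1.465000) = -9.907895
  f(a) × f(c) ≥ 0, new interval: [-1.465000, 0.100000]

After 1 iteration(s), the approximation is c_1 = -1.465000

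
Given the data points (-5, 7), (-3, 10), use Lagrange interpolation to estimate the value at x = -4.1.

Lagrange interpolation formula:
P(x) = Σ yᵢ × Lᵢ(x)
where Lᵢ(x) = Π_{j≠i} (x - xⱼ)/(xᵢ - xⱼ)

L_0(-4.1) = (-4.1 - (-3))/(-5 - (-3)) = 0.550000
L_1(-4.1) = (-4.1 - (-5))/(-3 - (-5)) = 0.450000

P(-4.1) = 7×L_0(-4.1) + 10×L_1(-4.1)
P(-4.1) = 8.350000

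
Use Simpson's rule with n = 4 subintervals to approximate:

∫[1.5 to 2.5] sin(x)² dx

f(x) = sin(x)²
a = 1.5, b = 2.5, n = 4
h = (b - a)/n = 0.250000

Simpson's rule: (h/3)[f(x₀) + 4f(x₁) + 2f(x₂) + ... + f(xₙ)]

x_0 = 1.5000, f(x_0) = 0.994996, coefficient = 1
x_1 = 1.7500, f(x_1) = 0.968228, coefficient = 4
x_2 = 2.0000, f(x_2) = 0.826822, coefficient = 2
x_3 = 2.2500, f(x_3) = 0.605398, coefficient = 4
x_4 = 2.5000, f(x_4) = 0.358169, coefficient = 1

I ≈ (0.250000/3) × 9.301314 = 0.775109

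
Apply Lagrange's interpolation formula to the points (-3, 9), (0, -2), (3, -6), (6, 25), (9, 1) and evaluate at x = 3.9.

Lagrange interpolation formula:
P(x) = Σ yᵢ × Lᵢ(x)
where Lᵢ(x) = Π_{j≠i} (x - xⱼ)/(xᵢ - xⱼ)

L_0(3.9) = (3.9 - 0)/(-3 - 0) × (3.9 - 3)/(-3 - 3) × (3.9 - 6)/(-3 - 6) × (3.9 - 9)/(-3 - 9) = 0.019338
L_1(3.9) = (3.9 - (-3))/(0 - (-3)) × (3.9 - 3)/(0 - 3) × (3.9 - 6)/(0 - 6) × (3.9 - 9)/(0 - 9) = -0.136850
L_2(3.9) = (3.9 - (-3))/(3 - (-3)) × (3.9 - 0)/(3 - 0) × (3.9 - 6)/(3 - 6) × (3.9 - 9)/(3 - 9) = 0.889525
L_3(3.9) = (3.9 - (-3))/(6 - (-3)) × (3.9 - 0)/(6 - 0) × (3.9 - 3)/(6 - 3) × (3.9 - 9)/(6 - 9) = 0.254150
L_4(3.9) = (3.9 - (-3))/(9 - (-3)) × (3.9 - 0)/(9 - 0) × (3.9 - 3)/(9 - 3) × (3.9 - 6)/(9 - 6) = -0.026163

P(3.9) = 9×L_0(3.9) + (-2)×L_1(3.9) + (-6)×L_2(3.9) + 25×L_3(3.9) + 1×L_4(3.9)
P(3.9) = 1.438175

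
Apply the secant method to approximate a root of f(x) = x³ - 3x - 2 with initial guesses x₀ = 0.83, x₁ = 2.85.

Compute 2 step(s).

f(x) = x³ - 3x - 2
x₀ = 0.83, x₁ = 2.85

Secant formula: x_{n+1} = x_n - f(x_n)(x_n - x_{n-1})/(f(x_n) - f(x_{n-1}))

Iteration 1:
  f(0.830000) = -3.918213
  f(2.850000) = 12.599125
  x_2 = 2.850000 - 12.599125×(2.850000 - 0.830000)/(12.599125 - (-3.918213))
       = 1.309181
Iteration 2:
  f(2.850000) = 12.599125
  f(1.309181) = -3.683666
  x_3 = 1.309181 - (-3.683666)×(1.309181 - 2.850000)/(-3.683666 - 12.599125)
       = 1.657761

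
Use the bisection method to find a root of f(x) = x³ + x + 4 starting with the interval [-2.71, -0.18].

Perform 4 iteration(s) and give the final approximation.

f(x) = x³ + x + 4
Initial interval: [-2.71, -0.18]

Iteration 1:
  c_1 = (-2.710000 + (-0.180000))/2 = -1.445000
  f(c_1) = f(-1.445000) = -0.462196
  f(a) × f(c) ≥ 0, new interval: [-1.445000, -0.180000]
Iteration 2:
  c_2 = (-1.445000 + (-0.180000))/2 = -0.812500
  f(c_2) = f(-0.812500) = 2.651123
  f(a) × f(c) < 0, new interval: [-1.445000, -0.812500]
Iteration 3:
  c_3 = (-1.445000 + (-0.812500))/2 = -1.128750
  f(c_3) = f(-1.128750) = 1.433136
  f(a) × f(c) < 0, new interval: [-1.445000, -1.128750]
Iteration 4:
  c_4 = (-1.445000 + (-1.128750))/2 = -1.286875
  f(c_4) = f(-1.286875) = 0.581999
  f(a) × f(c) < 0, new interval: [-1.445000, -1.286875]

After 4 iteration(s), the approximation is c_4 = -1.286875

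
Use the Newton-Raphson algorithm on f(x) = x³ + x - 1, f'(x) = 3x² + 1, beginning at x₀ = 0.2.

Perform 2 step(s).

f(x) = x³ + x - 1
f'(x) = 3x² + 1
x₀ = 0.2

Newton-Raphson formula: x_{n+1} = x_n - f(x_n)/f'(x_n)

Iteration 1:
  f(0.200000) = -0.792000
  f'(0.200000) = 1.120000
  x_1 = 0.200000 - (-0.792000)/1.120000 = 0.907143
Iteration 2:
  f(0.907143) = 0.653638
  f'(0.907143) = 3.468724
  x_2 = 0.907143 - 0.653638/3.468724 = 0.718705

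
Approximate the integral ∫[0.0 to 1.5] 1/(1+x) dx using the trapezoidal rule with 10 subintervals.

f(x) = 1/(1+x)
a = 0.0, b = 1.5, n = 10
h = (b - a)/n = 0.150000

Trapezoidal rule: (h/2)[f(x₀) + 2f(x₁) + 2f(x₂) + ... + f(xₙ)]

x_0 = 0.0000, f(x_0) = 1.000000, coefficient = 1
x_1 = 0.1500, f(x_1) = 0.869565, coefficient = 2
x_2 = 0.3000, f(x_2) = 0.769231, coefficient = 2
x_3 = 0.4500, f(x_3) = 0.689655, coefficient = 2
x_4 = 0.6000, f(x_4) = 0.625000, coefficient = 2
x_5 = 0.7500, f(x_5) = 0.571429, coefficient = 2
x_6 = 0.9000, f(x_6) = 0.526316, coefficient = 2
x_7 = 1.0500, f(x_7) = 0.487805, coefficient = 2
x_8 = 1.2000, f(x_8) = 0.454545, coefficient = 2
x_9 = 1.3500, f(x_9) = 0.425532, coefficient = 2
x_10 = 1.5000, f(x_10) = 0.400000, coefficient = 1

I ≈ (0.150000/2) × 12.238156 = 0.917862
Exact value: 0.916291
Error: 0.001571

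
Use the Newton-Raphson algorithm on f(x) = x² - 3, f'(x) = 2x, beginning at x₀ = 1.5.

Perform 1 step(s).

f(x) = x² - 3
f'(x) = 2x
x₀ = 1.5

Newton-Raphson formula: x_{n+1} = x_n - f(x_n)/f'(x_n)

Iteration 1:
  f(1.500000) = -0.750000
  f'(1.500000) = 3.000000
  x_1 = 1.500000 - (-0.750000)/3.000000 = 1.750000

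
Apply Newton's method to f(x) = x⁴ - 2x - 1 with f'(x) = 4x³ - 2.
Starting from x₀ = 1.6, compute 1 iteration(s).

f(x) = x⁴ - 2x - 1
f'(x) = 4x³ - 2
x₀ = 1.6

Newton-Raphson formula: x_{n+1} = x_n - f(x_n)/f'(x_n)

Iteration 1:
  f(1.600000) = 2.353600
  f'(1.600000) = 14.384000
  x_1 = 1.600000 - 2.353600/14.384000 = 1.436374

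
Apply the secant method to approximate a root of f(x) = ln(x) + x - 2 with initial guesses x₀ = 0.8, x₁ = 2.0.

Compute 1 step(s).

f(x) = ln(x) + x - 2
x₀ = 0.8, x₁ = 2.0

Secant formula: x_{n+1} = x_n - f(x_n)(x_n - x_{n-1})/(f(x_n) - f(x_{n-1}))

Iteration 1:
  f(0.800000) = -1.423144
  f(2.000000) = 0.693147
  x_2 = 2.000000 - 0.693147×(2.000000 - 0.800000)/(0.693147 - (-1.423144))
       = 1.606965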